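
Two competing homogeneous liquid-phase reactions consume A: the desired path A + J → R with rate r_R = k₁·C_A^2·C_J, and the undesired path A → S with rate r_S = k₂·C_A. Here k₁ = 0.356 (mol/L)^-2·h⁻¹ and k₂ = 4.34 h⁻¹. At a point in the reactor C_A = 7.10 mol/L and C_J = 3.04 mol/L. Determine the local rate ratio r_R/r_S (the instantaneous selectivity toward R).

S_{R/S} = r_R/r_S = (k₁·C_A^2·C_J)/(k₂·C_A) = (k₁/k₂)·C_A·C_J.
= (0.356×7.100^2×3.040) / (4.34×7.100) = 54.56/30.81 = 1.77.

1.77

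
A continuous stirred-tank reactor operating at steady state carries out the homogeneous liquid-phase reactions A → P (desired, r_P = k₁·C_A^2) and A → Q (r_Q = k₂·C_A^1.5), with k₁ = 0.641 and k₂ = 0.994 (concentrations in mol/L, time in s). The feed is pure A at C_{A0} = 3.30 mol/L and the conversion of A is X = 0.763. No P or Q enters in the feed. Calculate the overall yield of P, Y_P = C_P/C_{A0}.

Exit C_A = C_{A0}(1−X) = 3.30×0.237 = 0.7821 mol/L.
Rates in a CSTR are evaluated at the outlet concentration: r_P = 0.641×0.7821^2 = 0.3921, r_Q = 0.994×0.7821^1.5 = 0.6875.
Fraction of consumed A going to P: r_P/(r_P+r_Q) = 0.3632.
C_P = 0.3632·C_{A0}·X = 0.3632×3.30×0.763 = 0.914 mol/L; Y_P = C_P/C_{A0} = 0.277.

0.277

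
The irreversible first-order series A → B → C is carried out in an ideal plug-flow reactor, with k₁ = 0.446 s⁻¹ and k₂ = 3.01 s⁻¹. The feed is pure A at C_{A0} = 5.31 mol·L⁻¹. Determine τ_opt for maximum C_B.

Setting dC_B/dτ = 0 gives τ_opt = ln(k₂/k₁)/(k₂−k₁).
= ln(3.01/0.446)/(3.01−0.446) = ln(6.749)/2.564 = 1.909/2.564 = 0.745 s.

0.745 s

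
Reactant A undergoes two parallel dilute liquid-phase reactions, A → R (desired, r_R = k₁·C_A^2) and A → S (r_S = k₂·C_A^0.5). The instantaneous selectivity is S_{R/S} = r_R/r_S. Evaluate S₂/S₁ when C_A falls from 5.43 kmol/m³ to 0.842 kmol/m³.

0.0611

S_{R/S} = (k₁/k₂)·C_A^1.5, so S₂/S₁ = (C_{A,2}/C_{A,1})^1.5.
= (0.842/5.43)^1.5 = (0.1551)^1.5 = 0.0611.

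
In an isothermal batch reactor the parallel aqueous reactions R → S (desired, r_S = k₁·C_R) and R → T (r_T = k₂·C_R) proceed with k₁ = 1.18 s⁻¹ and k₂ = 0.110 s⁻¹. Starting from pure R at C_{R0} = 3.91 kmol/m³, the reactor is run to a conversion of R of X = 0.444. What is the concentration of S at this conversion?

C_R = C_{R0}(1−X) = 2.174 kmol/m³.
Both paths are first order in R, so the instantaneous fraction to S is constant: dC_S/d(−C_R) = k₁/(k₁+k₂) = 0.9147.
C_S = 0.9147·(C_{R0}−C_R) = 0.9147×1.736 = 1.59 kmol/m³.

1.59 kmol/m³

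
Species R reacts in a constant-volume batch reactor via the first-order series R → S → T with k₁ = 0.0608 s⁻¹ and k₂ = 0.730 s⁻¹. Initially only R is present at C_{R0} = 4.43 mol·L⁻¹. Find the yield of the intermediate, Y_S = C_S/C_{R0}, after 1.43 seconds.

0.0513

Solving the coupled first-order balances gives C_S(t) = [k₁/(k₂−k₁)]·C_{R0}·(e^(−k₁t) − e^(−k₂t)).
e^(−k₁t) = e^(−0.0608×1.43) = e^(−0.08694) = 0.9167; e^(−k₂t) = e^(−1.044) = 0.3521.
C_S = 0.0608×4.43/(0.730−0.0608) × (0.9167−0.3521) = 0.4025×0.5646 = 0.2273 mol·L⁻¹.
Y_S = C_S/C_{R0} = 0.2273/4.43 = 0.0513.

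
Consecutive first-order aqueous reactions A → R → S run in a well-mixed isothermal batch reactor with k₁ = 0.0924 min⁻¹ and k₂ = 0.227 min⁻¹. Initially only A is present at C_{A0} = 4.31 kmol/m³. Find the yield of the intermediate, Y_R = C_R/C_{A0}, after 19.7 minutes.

0.103

The intermediate concentration in a first-order A→B→C sequence is C_R = k₁C_{A0}(e^(−k₁t) − e^(−k₂t))/(k₂−k₁).
e^(−k₁t) = e^(−0.0924×19.7) = e^(−1.820) = 0.1620; e^(−k₂t) = e^(−4.472) = 0.01143.
C_R = 0.0924×4.31/(0.227−0.0924) × (0.1620−0.01143) = 2.959×0.1506 = 0.4454 kmol/m³.
Y_R = C_R/C_{A0} = 0.4454/4.31 = 0.103.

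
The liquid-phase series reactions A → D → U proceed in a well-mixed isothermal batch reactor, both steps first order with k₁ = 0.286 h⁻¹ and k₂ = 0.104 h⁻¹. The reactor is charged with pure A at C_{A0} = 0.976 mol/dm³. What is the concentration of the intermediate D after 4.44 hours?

Solving the coupled first-order balances gives C_D(t) = [k₁/(k₂−k₁)]·C_{A0}·(e^(−k₁t) − e^(−k₂t)).
e^(−k₁t) = e^(−0.286×4.44) = e^(−1.270) = 0.2809; e^(−k₂t) = e^(−0.4618) = 0.6302.
C_D = 0.286×0.976/(0.104−0.286) × (0.2809−0.6302) = (-1.534)×(-0.3493) = 0.5357 mol/dm³.

0.536 mol/dm³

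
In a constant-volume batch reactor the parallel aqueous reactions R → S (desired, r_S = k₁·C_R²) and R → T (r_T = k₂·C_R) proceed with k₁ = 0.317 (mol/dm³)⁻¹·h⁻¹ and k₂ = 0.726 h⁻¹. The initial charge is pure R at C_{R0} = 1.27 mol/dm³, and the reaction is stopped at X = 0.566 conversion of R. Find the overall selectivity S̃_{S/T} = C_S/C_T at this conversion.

C_R = C_{R0}(1−X) = 0.5512 mol/dm³.
Along a PFR/batch, dC_T/dC_R = −r_T/(r_S+r_T) = −k₂/(k₂+k₁·C_R).
Integrating from C_{R0} to C_R: C_T = (0.726/0.317)·ln[(0.726+0.317·1.27)/(0.726+0.317·0.551)] = 2.290·ln(1.129/0.9007) = 0.5165 mol/dm³.
Then C_S = (C_{R0}−C_R) − C_T = 0.7188 − 0.5165 = 0.2023 mol/dm³.
S̃_{S/T} = C_S/C_T = 0.2023/0.5165 = 0.392.

0.392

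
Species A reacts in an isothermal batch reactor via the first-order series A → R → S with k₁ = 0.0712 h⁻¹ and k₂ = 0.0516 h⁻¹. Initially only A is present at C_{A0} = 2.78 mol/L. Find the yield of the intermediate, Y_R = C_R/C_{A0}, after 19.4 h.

The intermediate concentration in a first-order A→B→C sequence is C_R = k₁C_{A0}(e^(−k₁t) − e^(−k₂t))/(k₂−k₁).
e^(−k₁t) = e^(−0.0712×19.4) = e^(−1.381) = 0.2513; e^(−k₂t) = e^(−1.001) = 0.3675.
C_R = 0.0712×2.78/(0.0516−0.0712) × (0.2513−0.3675) = (-10.10)×(-0.1162) = 1.174 mol/L.
Y_R = C_R/C_{A0} = 1.174/2.78 = 0.422.

0.422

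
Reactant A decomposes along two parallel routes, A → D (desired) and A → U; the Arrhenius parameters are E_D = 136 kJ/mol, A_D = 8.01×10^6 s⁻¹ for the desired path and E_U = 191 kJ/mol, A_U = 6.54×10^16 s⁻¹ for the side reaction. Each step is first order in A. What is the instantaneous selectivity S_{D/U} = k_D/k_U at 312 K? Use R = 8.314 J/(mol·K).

Since both paths have the same order in A, the concentration cancels and S_{D/U} = k_D/k_U = (A_D/A_U)·exp[(E_U−E_D)/(RT)].
(E_U−E_D)/(RT) = (191−136)×10³/(8.314×312) = 55000/2594 = 21.20.
k_D/k_U = (8.01×10^6/6.54×10^16)·exp(21.20) = 1.225×10^-10 × 1.616×10^9 = 0.198.

0.198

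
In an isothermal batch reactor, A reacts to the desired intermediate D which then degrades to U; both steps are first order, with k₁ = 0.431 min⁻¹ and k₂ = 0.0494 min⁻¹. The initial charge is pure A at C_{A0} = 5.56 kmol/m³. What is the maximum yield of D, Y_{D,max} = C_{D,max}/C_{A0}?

0.755

At the optimum, C_{D,max}/C_{A0} = (k₁/k₂)^[k₂/(k₂−k₁)].
= (0.431/0.0494)^(0.0494/(0.0494−0.431)) = (8.725)^(-0.1295) = 0.7555.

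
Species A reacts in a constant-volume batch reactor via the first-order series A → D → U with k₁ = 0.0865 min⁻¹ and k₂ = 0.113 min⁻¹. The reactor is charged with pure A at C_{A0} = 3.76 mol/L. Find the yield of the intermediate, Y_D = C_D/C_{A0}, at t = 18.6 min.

Solving the coupled first-order balances gives C_D(t) = [k₁/(k₂−k₁)]·C_{A0}·(e^(−k₁t) − e^(−k₂t)).
e^(−k₁t) = e^(−0.0865×18.6) = e^(−1.609) = 0.2001; e^(−k₂t) = e^(−2.102) = 0.1222.
C_D = 0.0865×3.76/(0.113−0.0865) × (0.2001−0.1222) = 12.27×0.07787 = 0.9557 mol/L.
Y_D = C_D/C_{A0} = 0.9557/3.76 = 0.254.

0.254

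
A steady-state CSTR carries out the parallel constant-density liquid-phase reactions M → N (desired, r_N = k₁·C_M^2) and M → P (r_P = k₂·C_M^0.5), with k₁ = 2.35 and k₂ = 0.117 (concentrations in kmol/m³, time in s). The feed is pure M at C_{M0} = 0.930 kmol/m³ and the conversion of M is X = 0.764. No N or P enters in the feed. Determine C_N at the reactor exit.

Exit C_M = C_{M0}(1−X) = 0.930×0.236 = 0.2195 kmol/m³.
In a CSTR the entire volume is at exit conditions, so r_N = 2.35×0.2195^2 = 0.1132 and r_P = 0.117×0.2195^0.5 = 0.05481.
Fraction of consumed M going to N: r_N/(r_N+r_P) = 0.6738.
C_N = 0.6738·C_{M0}·X = 0.6738×0.930×0.764 = 0.479 kmol/m³.

0.479 kmol/m³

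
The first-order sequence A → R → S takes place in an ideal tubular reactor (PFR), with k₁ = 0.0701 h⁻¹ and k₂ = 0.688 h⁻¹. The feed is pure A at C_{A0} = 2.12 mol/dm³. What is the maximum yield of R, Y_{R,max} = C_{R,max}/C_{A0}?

Evaluating C_R at τ_opt = ln(k₂/k₁)/(k₂−k₁) gives C_{R,max}/C_{A0} = (k₁/k₂)^[k₂/(k₂−k₁)].
= (0.0701/0.688)^(0.688/(0.688−0.0701)) = (0.1019)^(1.113) = 0.07863.

0.0786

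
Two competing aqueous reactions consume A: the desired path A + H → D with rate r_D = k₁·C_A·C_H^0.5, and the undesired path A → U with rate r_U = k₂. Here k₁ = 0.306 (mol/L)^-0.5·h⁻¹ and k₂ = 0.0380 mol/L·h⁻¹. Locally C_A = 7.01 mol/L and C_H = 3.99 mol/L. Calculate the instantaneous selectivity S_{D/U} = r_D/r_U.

113

S_{D/U} = r_D/r_U = (k₁·C_A·C_H^0.5)/(k₂) = (k₁/k₂)·C_A·C_H^0.5.
= (0.306×7.010×3.990^0.5) / (0.0380) = 4.285/0.03800 = 113.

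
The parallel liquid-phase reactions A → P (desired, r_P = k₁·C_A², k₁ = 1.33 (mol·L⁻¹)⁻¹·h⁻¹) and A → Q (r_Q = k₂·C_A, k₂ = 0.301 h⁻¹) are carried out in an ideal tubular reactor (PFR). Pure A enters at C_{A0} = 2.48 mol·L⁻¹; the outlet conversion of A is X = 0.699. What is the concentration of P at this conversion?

C_A = C_{A0}(1−X) = 0.7465 mol·L⁻¹.
Along a PFR/batch, dC_Q/dC_A = −r_Q/(r_P+r_Q) = −k₂/(k₂+k₁·C_A).
Integrating from C_{A0} to C_A: C_Q = (0.301/1.33)·ln[(0.301+1.33·2.48)/(0.301+1.33·0.746)] = 0.2263·ln(3.599/1.294) = 0.2316 mol·L⁻¹.
Then C_P = (C_{A0}−C_A) − C_Q = 1.734 − 0.2316 = 1.502 mol·L⁻¹.

1.50 mol·L⁻¹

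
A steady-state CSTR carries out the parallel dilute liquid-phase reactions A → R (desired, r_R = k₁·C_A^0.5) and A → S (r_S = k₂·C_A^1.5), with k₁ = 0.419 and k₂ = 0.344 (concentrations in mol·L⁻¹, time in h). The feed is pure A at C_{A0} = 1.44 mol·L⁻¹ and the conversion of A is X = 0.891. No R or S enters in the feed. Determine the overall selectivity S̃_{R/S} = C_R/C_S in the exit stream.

7.76

Exit C_A = C_{A0}(1−X) = 1.44×0.109 = 0.1570 mol·L⁻¹.
Rates in a CSTR are evaluated at the outlet concentration: r_R = 0.419×0.1570^0.5 = 0.1660, r_S = 0.344×0.1570^1.5 = 0.02139.
Overall selectivity = C_R/C_S = r_Rτ/(r_Sτ) = r_R/r_S = 7.76.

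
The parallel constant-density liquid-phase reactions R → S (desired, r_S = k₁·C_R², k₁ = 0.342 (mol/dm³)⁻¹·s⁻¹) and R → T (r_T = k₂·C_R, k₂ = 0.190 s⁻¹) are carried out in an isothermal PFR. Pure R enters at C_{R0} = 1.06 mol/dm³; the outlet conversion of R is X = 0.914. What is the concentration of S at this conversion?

0.460 mol/dm³

C_R = C_{R0}(1−X) = 0.09116 mol/dm³.
Along a PFR/batch, dC_T/dC_R = −r_T/(r_S+r_T) = −k₂/(k₂+k₁·C_R).
Integrating from C_{R0} to C_R: C_T = (0.190/0.342)·ln[(0.190+0.342·1.06)/(0.190+0.342·0.0912)] = 0.5556·ln(0.5525/0.2212) = 0.5086 mol/dm³.
Then C_S = (C_{R0}−C_R) − C_T = 0.9688 − 0.5086 = 0.4602 mol/dm³.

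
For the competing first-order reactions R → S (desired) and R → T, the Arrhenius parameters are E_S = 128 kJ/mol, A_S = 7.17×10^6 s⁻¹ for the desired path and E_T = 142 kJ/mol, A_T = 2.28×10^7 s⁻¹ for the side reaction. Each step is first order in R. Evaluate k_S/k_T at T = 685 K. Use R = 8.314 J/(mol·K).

3.67

Since both paths have the same order in R, the concentration cancels and S_{S/T} = k_S/k_T = (A_S/A_T)·exp[(E_T−E_S)/(RT)].
(E_T−E_S)/(RT) = (142−128)×10³/(8.314×685) = 14000/5695 = 2.458.
k_S/k_T = (7.17×10^6/2.28×10^7)·exp(2.458) = 0.3145 × 11.68 = 3.67.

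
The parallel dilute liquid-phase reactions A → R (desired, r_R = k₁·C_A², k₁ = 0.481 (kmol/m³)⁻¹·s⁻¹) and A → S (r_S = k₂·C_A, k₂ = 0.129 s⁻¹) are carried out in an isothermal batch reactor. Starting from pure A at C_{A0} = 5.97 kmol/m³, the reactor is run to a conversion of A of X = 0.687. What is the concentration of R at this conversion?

3.81 kmol/m³

C_A = C_{A0}(1−X) = 1.869 kmol/m³.
Along a PFR/batch, dC_S/dC_A = −r_S/(r_R+r_S) = −k₂/(k₂+k₁·C_A).
Integrating from C_{A0} to C_A: C_S = (0.129/0.481)·ln[(0.129+0.481·5.97)/(0.129+0.481·1.87)] = 0.2682·ln(3.001/1.028) = 0.2873 kmol/m³.
Then C_R = (C_{A0}−C_A) − C_S = 4.101 − 0.2873 = 3.814 kmol/m³.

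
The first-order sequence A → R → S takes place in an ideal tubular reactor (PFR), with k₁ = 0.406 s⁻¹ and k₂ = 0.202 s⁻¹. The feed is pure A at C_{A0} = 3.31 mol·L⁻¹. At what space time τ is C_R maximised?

Setting dC_R/dτ = 0 gives τ_opt = ln(k₂/k₁)/(k₂−k₁).
= ln(0.202/0.406)/(0.202−0.406) = ln(0.4975)/-0.2040 = -0.6981/-0.2040 = 3.42 s.

3.42 s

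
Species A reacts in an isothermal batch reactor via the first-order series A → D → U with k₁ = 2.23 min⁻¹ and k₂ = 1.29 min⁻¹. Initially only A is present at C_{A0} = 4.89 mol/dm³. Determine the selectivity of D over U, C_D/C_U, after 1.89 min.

For first-order series with pure A initially, C_D(t) = k₁C_{A0}/(k₂−k₁)·(e^(−k₁t) − e^(−k₂t)).
e^(−k₁t) = e^(−2.23×1.89) = e^(−4.215) = 0.01478; e^(−k₂t) = e^(−2.438) = 0.08733.
C_D = 2.23×4.89/(1.29−2.23) × (0.01478−0.08733) = (-11.60)×(-0.07255) = 0.8416 mol/dm³.
C_A = C_{A0}e^(−k₁t) = 0.07226 mol/dm³, so C_U = C_{A0}−C_A−C_D = 3.976 mol/dm³; C_D/C_U = 0.212.

0.212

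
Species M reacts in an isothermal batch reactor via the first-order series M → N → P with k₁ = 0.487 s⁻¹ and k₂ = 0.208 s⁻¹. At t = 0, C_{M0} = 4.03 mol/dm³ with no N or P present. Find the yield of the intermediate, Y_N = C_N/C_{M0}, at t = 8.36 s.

0.277

For first-order series with pure M initially, C_N(t) = k₁C_{M0}/(k₂−k₁)·(e^(−k₁t) − e^(−k₂t)).
e^(−k₁t) = e^(−0.487×8.36) = e^(−4.071) = 0.01705; e^(−k₂t) = e^(−1.739) = 0.1757.
C_N = 0.487×4.03/(0.208−0.487) × (0.01705−0.1757) = (-7.034)×(-0.1587) = 1.116 mol/dm³.
Y_N = C_N/C_{M0} = 1.116/4.03 = 0.277.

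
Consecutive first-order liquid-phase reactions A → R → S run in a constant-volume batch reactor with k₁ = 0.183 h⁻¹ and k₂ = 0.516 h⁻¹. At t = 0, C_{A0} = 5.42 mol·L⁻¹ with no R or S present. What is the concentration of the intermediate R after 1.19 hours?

0.784 mol·L⁻¹

Solving the coupled first-order balances gives C_R(t) = [k₁/(k₂−k₁)]·C_{A0}·(e^(−k₁t) − e^(−k₂t)).
e^(−k₁t) = e^(−0.183×1.19) = e^(−0.2178) = 0.8043; e^(−k₂t) = e^(−0.6140) = 0.5412.
C_R = 0.183×5.42/(0.516−0.183) × (0.8043−0.5412) = 2.979×0.2632 = 0.7838 mol·L⁻¹.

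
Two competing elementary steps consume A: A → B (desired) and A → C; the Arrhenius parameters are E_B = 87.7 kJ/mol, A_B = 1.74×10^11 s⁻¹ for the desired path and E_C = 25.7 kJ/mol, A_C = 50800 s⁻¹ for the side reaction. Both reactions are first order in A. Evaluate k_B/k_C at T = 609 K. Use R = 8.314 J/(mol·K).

With equal orders, S_{B/C} = k_B/k_C = (A_B/A_C)·exp[(E_C−E_B)/(RT)].
(E_C−E_B)/(RT) = (25.7−87.7)×10³/(8.314×609) = -62000/5063 = -12.25.
k_B/k_C = (1.74×10^11/50800)·exp(-12.25) = 3.425×10^6 × 4.808×10^-6 = 16.5.
Since E_B > E_C, raising the temperature improves selectivity toward B.

16.5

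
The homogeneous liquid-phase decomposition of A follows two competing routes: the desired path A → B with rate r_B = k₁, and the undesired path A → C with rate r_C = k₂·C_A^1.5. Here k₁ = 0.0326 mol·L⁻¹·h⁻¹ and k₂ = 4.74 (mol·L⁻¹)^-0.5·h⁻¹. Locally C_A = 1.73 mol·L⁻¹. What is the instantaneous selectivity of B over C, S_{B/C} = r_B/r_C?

S_{B/C} = r_B/r_C = (k₁)/(k₂·C_A^1.5) = (k₁/k₂)·C_A^-1.5.
= (0.0326) / (4.74×1.730^1.5) = 0.03260/10.79 = 0.00302.

0.00302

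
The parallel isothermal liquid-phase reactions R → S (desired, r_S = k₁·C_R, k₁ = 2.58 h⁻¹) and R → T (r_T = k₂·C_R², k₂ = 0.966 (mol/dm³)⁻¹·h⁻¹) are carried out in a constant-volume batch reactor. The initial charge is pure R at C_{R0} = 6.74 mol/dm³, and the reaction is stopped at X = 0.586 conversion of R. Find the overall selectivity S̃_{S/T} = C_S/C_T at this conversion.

C_R = C_{R0}(1−X) = 2.790 mol/dm³.
Along a PFR/batch, dC_S/dC_R = −r_S/(r_S+r_T) = −k₁/(k₁+k₂·C_R).
Integrating from C_{R0} to C_R: C_S = (2.58/0.966)·ln[(2.58+0.966·6.74)/(2.58+0.966·2.79)] = 2.671·ln(9.091/5.275) = 1.453 mol/dm³.
C_T = (C_{R0}−C_R)−C_S = 2.496 mol/dm³; S̃_{S/T} = 1.453/2.496 = 0.582.

0.582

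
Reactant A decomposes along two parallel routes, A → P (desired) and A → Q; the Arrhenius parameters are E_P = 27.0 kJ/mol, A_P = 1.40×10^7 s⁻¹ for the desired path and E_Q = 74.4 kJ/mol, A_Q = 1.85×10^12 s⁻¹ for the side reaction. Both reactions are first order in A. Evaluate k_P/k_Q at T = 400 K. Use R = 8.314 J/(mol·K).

11.7

Since both paths have the same order in A, the concentration cancels and S_{P/Q} = k_P/k_Q = (A_P/A_Q)·exp[(E_Q−E_P)/(RT)].
(E_Q−E_P)/(RT) = (74.4−27.0)×10³/(8.314×400) = 47400/3326 = 14.25.
k_P/k_Q = (1.40×10^7/1.85×10^12)·exp(14.25) = 7.568×10^-6 × 1.549×10^6 = 11.7.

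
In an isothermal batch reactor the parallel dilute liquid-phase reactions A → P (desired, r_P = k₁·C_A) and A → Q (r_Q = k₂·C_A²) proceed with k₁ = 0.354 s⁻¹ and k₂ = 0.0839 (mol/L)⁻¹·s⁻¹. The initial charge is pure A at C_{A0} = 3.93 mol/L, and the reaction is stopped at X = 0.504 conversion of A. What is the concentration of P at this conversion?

1.17 mol/L

C_A = C_{A0}(1−X) = 1.949 mol/L.
Along a PFR/batch, dC_P/dC_A = −r_P/(r_P+r_Q) = −k₁/(k₁+k₂·C_A).
Integrating from C_{A0} to C_A: C_P = (0.354/0.0839)·ln[(0.354+0.0839·3.93)/(0.354+0.0839·1.95)] = 4.219·ln(0.6837/0.5175) = 1.175 mol/L.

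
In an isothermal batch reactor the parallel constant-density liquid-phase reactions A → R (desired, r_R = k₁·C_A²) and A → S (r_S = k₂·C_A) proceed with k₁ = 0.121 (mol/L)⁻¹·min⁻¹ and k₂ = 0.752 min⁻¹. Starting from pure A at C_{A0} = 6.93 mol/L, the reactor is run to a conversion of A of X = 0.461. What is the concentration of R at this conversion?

1.46 mol/L

C_A = C_{A0}(1−X) = 3.735 mol/L.
Along a PFR/batch, dC_S/dC_A = −r_S/(r_R+r_S) = −k₂/(k₂+k₁·C_A).
Integrating from C_{A0} to C_A: C_S = (0.752/0.121)·ln[(0.752+0.121·6.93)/(0.752+0.121·3.74)] = 6.215·ln(1.591/1.204) = 1.730 mol/L.
Then C_R = (C_{A0}−C_A) − C_S = 3.195 − 1.730 = 1.464 mol/L.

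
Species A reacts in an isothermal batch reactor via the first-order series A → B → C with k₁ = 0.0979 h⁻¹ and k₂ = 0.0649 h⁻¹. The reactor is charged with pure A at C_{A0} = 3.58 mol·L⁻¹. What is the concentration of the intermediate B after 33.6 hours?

0.804 mol·L⁻¹

The intermediate concentration in a first-order A→B→C sequence is C_B = k₁C_{A0}(e^(−k₁t) − e^(−k₂t))/(k₂−k₁).
e^(−k₁t) = e^(−0.0979×33.6) = e^(−3.289) = 0.03727; e^(−k₂t) = e^(−2.181) = 0.1130.
C_B = 0.0979×3.58/(0.0649−0.0979) × (0.03727−0.1130) = (-10.62)×(-0.07569) = 0.8039 mol·L⁻¹.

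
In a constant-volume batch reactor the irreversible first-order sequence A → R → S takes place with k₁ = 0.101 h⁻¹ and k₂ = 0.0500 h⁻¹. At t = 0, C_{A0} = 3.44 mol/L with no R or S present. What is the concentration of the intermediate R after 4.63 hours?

1.14 mol/L

Solving the coupled first-order balances gives C_R(t) = [k₁/(k₂−k₁)]·C_{A0}·(e^(−k₁t) − e^(−k₂t)).
e^(−k₁t) = e^(−0.101×4.63) = e^(−0.4676) = 0.6265; e^(−k₂t) = e^(−0.2315) = 0.7933.
C_R = 0.101×3.44/(0.0500−0.101) × (0.6265−0.7933) = (-6.813)×(-0.1669) = 1.137 mol/L.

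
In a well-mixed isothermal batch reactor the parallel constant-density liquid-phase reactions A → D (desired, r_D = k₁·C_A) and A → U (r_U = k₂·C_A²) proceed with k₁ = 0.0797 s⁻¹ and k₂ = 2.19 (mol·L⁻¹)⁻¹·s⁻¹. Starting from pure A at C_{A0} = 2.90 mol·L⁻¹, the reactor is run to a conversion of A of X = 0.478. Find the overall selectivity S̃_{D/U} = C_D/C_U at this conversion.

0.0171

C_A = C_{A0}(1−X) = 1.514 mol·L⁻¹.
Along a PFR/batch, dC_D/dC_A = −r_D/(r_D+r_U) = −k₁/(k₁+k₂·C_A).
Integrating from C_{A0} to C_A: C_D = (0.0797/2.19)·ln[(0.0797+2.19·2.90)/(0.0797+2.19·1.51)] = 0.03639·ln(6.431/3.395) = 0.02325 mol·L⁻¹.
C_U = (C_{A0}−C_A)−C_D = 1.363 mol·L⁻¹; S̃_{D/U} = 0.02325/1.363 = 0.0171.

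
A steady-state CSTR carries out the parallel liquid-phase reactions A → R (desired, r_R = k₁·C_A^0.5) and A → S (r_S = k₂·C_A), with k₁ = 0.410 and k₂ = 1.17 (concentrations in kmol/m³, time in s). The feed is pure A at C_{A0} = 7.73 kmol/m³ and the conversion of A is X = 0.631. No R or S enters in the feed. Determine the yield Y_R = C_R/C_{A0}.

Exit C_A = C_{A0}(1−X) = 7.73×0.369 = 2.852 kmol/m³.
In a CSTR the entire volume is at exit conditions, so r_R = 0.410×2.852^0.5 = 0.6924 and r_S = 1.17×2.852 = 3.337.
Fraction of consumed A going to R: r_R/(r_R+r_S) = 0.1718.
C_R = 0.1718·C_{A0}·X = 0.1718×7.73×0.631 = 0.838 kmol/m³; Y_R = C_R/C_{A0} = 0.108.

0.108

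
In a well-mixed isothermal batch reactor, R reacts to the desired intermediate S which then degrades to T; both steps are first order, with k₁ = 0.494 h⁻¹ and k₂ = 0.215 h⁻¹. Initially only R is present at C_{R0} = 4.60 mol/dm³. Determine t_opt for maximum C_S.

2.98 h

For first-order series the maximum of C_S occurs at t_opt = ln(k₂/k₁)/(k₂−k₁).
= ln(0.215/0.494)/(0.215−0.494) = ln(0.4352)/-0.2790 = -0.8319/-0.2790 = 2.98 h.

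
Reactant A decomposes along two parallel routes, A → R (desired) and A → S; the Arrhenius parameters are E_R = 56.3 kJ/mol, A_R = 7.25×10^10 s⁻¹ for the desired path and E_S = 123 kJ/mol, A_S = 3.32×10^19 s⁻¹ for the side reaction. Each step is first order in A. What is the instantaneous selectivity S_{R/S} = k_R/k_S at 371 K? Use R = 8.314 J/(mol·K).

k_R/k_S = (A_R/A_S)·exp[−(E_R−E_S)/(RT)] = (A_R/A_S)·exp[(E_S−E_R)/(RT)].
(E_S−E_R)/(RT) = (123−56.3)×10³/(8.314×371) = 66700/3084 = 21.62.
k_R/k_S = (7.25×10^10/3.32×10^19)·exp(21.62) = 2.184×10^-9 × 2.462×10^9 = 5.38.
Since E_R < E_S, lowering the temperature improves selectivity toward R.

5.38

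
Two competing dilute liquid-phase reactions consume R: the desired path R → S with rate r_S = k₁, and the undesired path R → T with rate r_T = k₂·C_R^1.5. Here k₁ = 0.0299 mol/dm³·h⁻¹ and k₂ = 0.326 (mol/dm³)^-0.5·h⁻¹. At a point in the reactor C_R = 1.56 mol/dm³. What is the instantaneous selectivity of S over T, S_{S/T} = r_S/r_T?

S_{S/T} = r_S/r_T = (k₁)/(k₂·C_R^1.5) = (k₁/k₂)·C_R^-1.5.
= (0.0299) / (0.326×1.560^1.5) = 0.02990/0.6352 = 0.0471.

0.0471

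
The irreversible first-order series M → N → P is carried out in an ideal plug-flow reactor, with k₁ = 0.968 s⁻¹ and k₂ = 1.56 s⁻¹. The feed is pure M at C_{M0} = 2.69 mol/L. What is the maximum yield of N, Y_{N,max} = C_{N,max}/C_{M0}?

At the optimum, C_{N,max}/C_{M0} = (k₁/k₂)^[k₂/(k₂−k₁)].
= (0.968/1.56)^(1.56/(1.56−0.968)) = (0.6205)^(2.635) = 0.2844.

0.284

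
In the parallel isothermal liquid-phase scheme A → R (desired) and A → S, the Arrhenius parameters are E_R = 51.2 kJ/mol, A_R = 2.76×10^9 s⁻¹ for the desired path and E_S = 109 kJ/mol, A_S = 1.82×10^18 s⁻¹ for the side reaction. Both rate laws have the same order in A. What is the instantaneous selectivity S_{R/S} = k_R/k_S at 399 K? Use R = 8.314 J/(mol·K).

0.0560

k_R/k_S = (A_R/A_S)·exp[−(E_R−E_S)/(RT)] = (A_R/A_S)·exp[(E_S−E_R)/(RT)].
(E_S−E_R)/(RT) = (109−51.2)×10³/(8.314×399) = 57800/3317 = 17.42.
k_R/k_S = (2.76×10^9/1.82×10^18)·exp(17.42) = 1.516×10^-9 × 3.691×10^7 = 0.0560.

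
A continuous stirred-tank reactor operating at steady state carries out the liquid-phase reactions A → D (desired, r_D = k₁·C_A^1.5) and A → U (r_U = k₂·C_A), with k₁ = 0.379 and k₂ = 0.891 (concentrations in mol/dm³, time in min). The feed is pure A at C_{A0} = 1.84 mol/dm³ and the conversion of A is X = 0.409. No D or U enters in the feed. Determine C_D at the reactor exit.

0.231 mol/dm³

Exit C_A = C_{A0}(1−X) = 1.84×0.591 = 1.087 mol/dm³.
Rates in a CSTR are evaluated at the outlet concentration: r_D = 0.379×1.087^1.5 = 0.4298, r_U = 0.891×1.087 = 0.9689.
Fraction of consumed A going to D: r_D/(r_D+r_U) = 0.3073.
C_D = 0.3073·C_{A0}·X = 0.3073×1.84×0.409 = 0.231 mol/dm³.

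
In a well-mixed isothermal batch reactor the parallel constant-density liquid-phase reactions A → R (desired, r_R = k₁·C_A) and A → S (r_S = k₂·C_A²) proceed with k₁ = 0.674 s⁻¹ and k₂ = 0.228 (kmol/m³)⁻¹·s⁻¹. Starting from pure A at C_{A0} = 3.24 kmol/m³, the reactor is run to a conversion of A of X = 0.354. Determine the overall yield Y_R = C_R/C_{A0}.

C_A = C_{A0}(1−X) = 2.093 kmol/m³.
Along a PFR/batch, dC_R/dC_A = −r_R/(r_R+r_S) = −k₁/(k₁+k₂·C_A).
Integrating from C_{A0} to C_A: C_R = (0.674/0.228)·ln[(0.674+0.228·3.24)/(0.674+0.228·2.09)] = 2.956·ln(1.413/1.151) = 0.6051 kmol/m³.
Y_R = C_R/C_{A0} = 0.6051/3.24 = 0.187.

0.187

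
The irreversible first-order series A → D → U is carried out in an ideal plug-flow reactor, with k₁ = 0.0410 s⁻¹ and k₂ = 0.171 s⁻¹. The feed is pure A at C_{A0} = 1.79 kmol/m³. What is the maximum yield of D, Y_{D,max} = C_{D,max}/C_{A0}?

0.153

For a first-order series the maximum intermediate yield is C_{D,max}/C_{A0} = (k₁/k₂)^[k₂/(k₂−k₁)].
= (0.0410/0.171)^(0.171/(0.171−0.0410)) = (0.2398)^(1.315) = 0.1528.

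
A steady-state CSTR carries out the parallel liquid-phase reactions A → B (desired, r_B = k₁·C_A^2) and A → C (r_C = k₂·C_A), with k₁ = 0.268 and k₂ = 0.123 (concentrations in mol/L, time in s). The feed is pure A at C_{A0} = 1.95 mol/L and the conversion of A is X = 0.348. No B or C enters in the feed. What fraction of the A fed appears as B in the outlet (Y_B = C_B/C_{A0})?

0.256

Exit C_A = C_{A0}(1−X) = 1.95×0.652 = 1.271 mol/L.
Rates in a CSTR are evaluated at the outlet concentration: r_B = 0.268×1.271^2 = 0.4332, r_C = 0.123×1.271 = 0.1564.
Fraction of consumed A going to B: r_B/(r_B+r_C) = 0.7348.
C_B = 0.7348·C_{A0}·X = 0.7348×1.95×0.348 = 0.499 mol/L; Y_B = C_B/C_{A0} = 0.256.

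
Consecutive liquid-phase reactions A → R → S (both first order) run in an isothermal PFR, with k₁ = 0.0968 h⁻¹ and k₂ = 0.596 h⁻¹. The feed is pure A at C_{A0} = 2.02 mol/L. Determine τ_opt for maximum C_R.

3.64 h

For first-order series the maximum of C_R occurs at τ_opt = ln(k₂/k₁)/(k₂−k₁).
= ln(0.596/0.0968)/(0.596−0.0968) = ln(6.157)/0.4992 = 1.818/0.4992 = 3.64 h.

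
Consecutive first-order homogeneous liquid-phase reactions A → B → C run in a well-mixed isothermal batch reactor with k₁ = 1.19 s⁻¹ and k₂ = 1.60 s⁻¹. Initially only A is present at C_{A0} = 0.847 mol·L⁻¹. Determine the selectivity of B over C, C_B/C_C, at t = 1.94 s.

0.213

Solving the coupled first-order balances gives C_B(t) = [k₁/(k₂−k₁)]·C_{A0}·(e^(−k₁t) − e^(−k₂t)).
e^(−k₁t) = e^(−1.19×1.94) = e^(−2.309) = 0.09940; e^(−k₂t) = e^(−3.104) = 0.04487.
C_B = 1.19×0.847/(1.60−1.19) × (0.09940−0.04487) = 2.458×0.05453 = 0.1341 mol·L⁻¹.
C_A = C_{A0}e^(−k₁t) = 0.08419 mol·L⁻¹, so C_C = C_{A0}−C_A−C_B = 0.6288 mol·L⁻¹; C_B/C_C = 0.213.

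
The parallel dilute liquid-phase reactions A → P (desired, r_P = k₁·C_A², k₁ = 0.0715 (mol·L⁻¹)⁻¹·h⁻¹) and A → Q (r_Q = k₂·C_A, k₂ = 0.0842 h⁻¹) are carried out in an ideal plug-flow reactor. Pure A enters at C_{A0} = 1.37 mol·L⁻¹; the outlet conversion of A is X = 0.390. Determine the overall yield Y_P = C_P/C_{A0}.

C_A = C_{A0}(1−X) = 0.8357 mol·L⁻¹.
Along a PFR/batch, dC_Q/dC_A = −r_Q/(r_P+r_Q) = −k₂/(k₂+k₁·C_A).
Integrating from C_{A0} to C_A: C_Q = (0.0842/0.0715)·ln[(0.0842+0.0715·1.37)/(0.0842+0.0715·0.836)] = 1.178·ln(0.1822/0.1440) = 0.2772 mol·L⁻¹.
Then C_P = (C_{A0}−C_A) − C_Q = 0.5343 − 0.2772 = 0.2571 mol·L⁻¹.
Y_P = C_P/C_{A0} = 0.2571/1.37 = 0.188.

0.188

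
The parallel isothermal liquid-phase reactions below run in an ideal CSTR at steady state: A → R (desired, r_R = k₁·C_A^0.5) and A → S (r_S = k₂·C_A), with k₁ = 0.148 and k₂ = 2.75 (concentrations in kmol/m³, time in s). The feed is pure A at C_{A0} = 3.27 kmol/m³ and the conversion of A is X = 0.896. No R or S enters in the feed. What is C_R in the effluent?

Exit C_A = C_{A0}(1−X) = 3.27×0.104 = 0.3401 kmol/m³.
In a CSTR the entire volume is at exit conditions, so r_R = 0.148×0.3401^0.5 = 0.08631 and r_S = 2.75×0.3401 = 0.9352.
Fraction of consumed A going to R: r_R/(r_R+r_S) = 0.08449.
C_R = 0.08449·C_{A0}·X = 0.08449×3.27×0.896 = 0.248 kmol/m³.

0.248 kmol/m³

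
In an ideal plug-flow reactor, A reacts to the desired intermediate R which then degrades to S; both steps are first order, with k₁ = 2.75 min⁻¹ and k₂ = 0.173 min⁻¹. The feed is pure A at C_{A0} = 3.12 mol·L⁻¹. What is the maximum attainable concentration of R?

2.59 mol·L⁻¹

Evaluating C_R at τ_opt = ln(k₂/k₁)/(k₂−k₁) gives C_{R,max}/C_{A0} = (k₁/k₂)^[k₂/(k₂−k₁)].
= (2.75/0.173)^(0.173/(0.173−2.75)) = (15.90)^(-0.06713) = 0.8305.
C_{R,max} = 0.8305×3.12 = 2.59 mol·L⁻¹.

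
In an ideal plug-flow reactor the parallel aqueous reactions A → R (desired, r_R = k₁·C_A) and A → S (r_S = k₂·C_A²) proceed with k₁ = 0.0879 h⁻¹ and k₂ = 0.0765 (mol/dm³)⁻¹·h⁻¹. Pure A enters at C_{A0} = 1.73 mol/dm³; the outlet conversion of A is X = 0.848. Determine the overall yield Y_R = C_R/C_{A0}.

C_A = C_{A0}(1−X) = 0.2630 mol/dm³.
Along a PFR/batch, dC_R/dC_A = −r_R/(r_R+r_S) = −k₁/(k₁+k₂·C_A).
Integrating from C_{A0} to C_A: C_R = (0.0879/0.0765)·ln[(0.0879+0.0765·1.73)/(0.0879+0.0765·0.263)] = 1.149·ln(0.2202/0.1080) = 0.8186 mol/dm³.
Y_R = C_R/C_{A0} = 0.8186/1.73 = 0.473.

0.473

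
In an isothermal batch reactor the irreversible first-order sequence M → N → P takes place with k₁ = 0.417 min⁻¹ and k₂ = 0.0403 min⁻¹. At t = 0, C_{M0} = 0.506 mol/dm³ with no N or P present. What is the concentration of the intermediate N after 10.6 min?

The intermediate concentration in a first-order A→B→C sequence is C_N = k₁C_{M0}(e^(−k₁t) − e^(−k₂t))/(k₂−k₁).
e^(−k₁t) = e^(−0.417×10.6) = e^(−4.420) = 0.01203; e^(−k₂t) = e^(−0.4272) = 0.6523.
C_N = 0.417×0.506/(0.0403−0.417) × (0.01203−0.6523) = (-0.5601)×(-0.6403) = 0.3587 mol/dm³.

0.359 mol/dm³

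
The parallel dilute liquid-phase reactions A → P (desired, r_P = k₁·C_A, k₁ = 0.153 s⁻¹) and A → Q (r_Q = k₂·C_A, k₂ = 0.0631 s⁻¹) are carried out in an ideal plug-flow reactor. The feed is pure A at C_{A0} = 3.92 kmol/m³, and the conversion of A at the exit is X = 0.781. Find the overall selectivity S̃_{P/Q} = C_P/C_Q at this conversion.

C_A = C_{A0}(1−X) = 0.8585 kmol/m³.
Both paths are first order in A, so the instantaneous fraction to P is constant: dC_P/d(−C_A) = k₁/(k₁+k₂) = 0.7080.
C_P = 0.7080·(C_{A0}−C_A) = 0.7080×3.062 = 2.17 kmol/m³.
C_Q = (C_{A0}−C_A)−C_P = 0.8939 kmol/m³; S̃_{P/Q} = 2.168/0.8939 = 2.42.

2.42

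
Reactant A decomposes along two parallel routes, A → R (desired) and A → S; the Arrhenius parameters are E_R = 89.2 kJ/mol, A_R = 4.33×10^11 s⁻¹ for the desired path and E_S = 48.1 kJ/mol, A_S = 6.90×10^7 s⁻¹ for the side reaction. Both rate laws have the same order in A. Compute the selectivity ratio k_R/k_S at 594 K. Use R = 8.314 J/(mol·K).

k_R/k_S = (A_R/A_S)·exp[−(E_R−E_S)/(RT)] = (A_R/A_S)·exp[(E_S−E_R)/(RT)].
(E_S−E_R)/(RT) = (48.1−89.2)×10³/(8.314×594) = -41100/4939 = -8.322.
k_R/k_S = (4.33×10^11/6.90×10^7)·exp(-8.322) = 6275 × 2.430×10^-4 = 1.53.

1.53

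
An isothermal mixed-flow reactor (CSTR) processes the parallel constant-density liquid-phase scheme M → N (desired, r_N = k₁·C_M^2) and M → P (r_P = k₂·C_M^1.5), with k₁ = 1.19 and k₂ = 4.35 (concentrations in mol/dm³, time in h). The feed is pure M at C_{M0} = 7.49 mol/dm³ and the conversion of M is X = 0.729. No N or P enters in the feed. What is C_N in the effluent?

Exit C_M = C_{M0}(1−X) = 7.49×0.271 = 2.030 mol/dm³.
Rates in a CSTR are evaluated at the outlet concentration: r_N = 1.19×2.030^2 = 4.903, r_P = 4.35×2.030^1.5 = 12.58.
Fraction of consumed M going to N: r_N/(r_N+r_P) = 0.2804.
C_N = 0.2804·C_{M0}·X = 0.2804×7.49×0.729 = 1.53 mol/dm³.

1.53 mol/dm³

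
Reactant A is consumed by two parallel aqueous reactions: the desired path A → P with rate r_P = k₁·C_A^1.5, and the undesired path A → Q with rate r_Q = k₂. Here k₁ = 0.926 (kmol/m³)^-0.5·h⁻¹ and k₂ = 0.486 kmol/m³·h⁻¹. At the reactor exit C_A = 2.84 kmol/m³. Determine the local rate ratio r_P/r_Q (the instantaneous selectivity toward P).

S_{P/Q} = r_P/r_Q = (k₁·C_A^1.5)/(k₂) = (k₁/k₂)·C_A^1.5.
= (0.926×2.840^1.5) / (0.486) = 4.432/0.4860 = 9.12.

9.12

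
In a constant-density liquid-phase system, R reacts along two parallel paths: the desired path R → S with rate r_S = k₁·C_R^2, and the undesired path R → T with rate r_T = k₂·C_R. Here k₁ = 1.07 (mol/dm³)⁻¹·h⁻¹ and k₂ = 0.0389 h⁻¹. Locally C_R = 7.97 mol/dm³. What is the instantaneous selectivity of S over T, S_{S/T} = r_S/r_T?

S_{S/T} = r_S/r_T = (k₁·C_R^2)/(k₂·C_R) = (k₁/k₂)·C_R.
= (1.07×7.970^2) / (0.0389×7.970) = 67.97/0.3100 = 219.
Since the desired path is higher order in R, keeping C_R high (PFR or concentrated feed) favours S.

219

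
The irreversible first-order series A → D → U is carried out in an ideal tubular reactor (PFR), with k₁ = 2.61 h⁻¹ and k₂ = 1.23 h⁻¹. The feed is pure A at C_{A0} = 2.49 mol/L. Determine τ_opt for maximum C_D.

0.545 h

Setting dC_D/dτ = 0 gives τ_opt = ln(k₂/k₁)/(k₂−k₁).
= ln(1.23/2.61)/(1.23−2.61) = ln(0.4713)/-1.380 = -0.7523/-1.380 = 0.545 h.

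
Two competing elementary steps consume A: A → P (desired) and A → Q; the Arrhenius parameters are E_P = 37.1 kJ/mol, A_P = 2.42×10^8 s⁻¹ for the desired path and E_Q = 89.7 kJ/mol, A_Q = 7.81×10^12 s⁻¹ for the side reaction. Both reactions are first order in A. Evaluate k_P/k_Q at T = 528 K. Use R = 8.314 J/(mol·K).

Since both paths have the same order in A, the concentration cancels and S_{P/Q} = k_P/k_Q = (A_P/A_Q)·exp[(E_Q−E_P)/(RT)].
(E_Q−E_P)/(RT) = (89.7−37.1)×10³/(8.314×528) = 52600/4390 = 11.98.
k_P/k_Q = (2.42×10^8/7.81×10^12)·exp(11.98) = 3.099×10^-5 × 1.599×10^5 = 4.95.
Since E_P < E_Q, lowering the temperature improves selectivity toward P.

4.95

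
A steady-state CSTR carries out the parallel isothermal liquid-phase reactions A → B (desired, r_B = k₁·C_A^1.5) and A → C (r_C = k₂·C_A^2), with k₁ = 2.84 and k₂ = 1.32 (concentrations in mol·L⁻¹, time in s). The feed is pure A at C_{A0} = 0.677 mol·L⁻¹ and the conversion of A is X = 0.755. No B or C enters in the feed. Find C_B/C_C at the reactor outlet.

Exit C_A = C_{A0}(1−X) = 0.677×0.245 = 0.1659 mol·L⁻¹.
In a CSTR the entire volume is at exit conditions, so r_B = 2.84×0.1659^1.5 = 0.1918 and r_C = 1.32×0.1659^2 = 0.03631.
Overall selectivity = C_B/C_C = r_Bτ/(r_Cτ) = r_B/r_C = 5.28.

5.28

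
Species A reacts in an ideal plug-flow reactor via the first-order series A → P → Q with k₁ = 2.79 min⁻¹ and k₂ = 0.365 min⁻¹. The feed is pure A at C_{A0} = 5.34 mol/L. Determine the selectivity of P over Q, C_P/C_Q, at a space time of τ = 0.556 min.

7.50

The intermediate concentration in a first-order A→B→C sequence is C_P = k₁C_{A0}(e^(−k₁τ) − e^(−k₂τ))/(k₂−k₁).
e^(−k₁τ) = e^(−2.79×0.556) = e^(−1.551) = 0.2120; e^(−k₂τ) = e^(−0.2029) = 0.8163.
C_P = 2.79×5.34/(0.365−2.79) × (0.2120−0.8163) = (-6.144)×(-0.6043) = 3.713 mol/L.
C_A = C_{A0}e^(−k₁τ) = 1.132 mol/L, so C_Q = C_{A0}−C_A−C_P = 0.4951 mol/L; C_P/C_Q = 7.50.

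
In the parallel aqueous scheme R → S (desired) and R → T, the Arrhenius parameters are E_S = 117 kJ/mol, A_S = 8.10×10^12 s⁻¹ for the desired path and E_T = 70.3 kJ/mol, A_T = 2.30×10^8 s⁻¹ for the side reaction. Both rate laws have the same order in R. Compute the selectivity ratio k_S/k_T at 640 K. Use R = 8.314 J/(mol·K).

5.43

k_S/k_T = (A_S/A_T)·exp[−(E_S−E_T)/(RT)] = (A_S/A_T)·exp[(E_T−E_S)/(RT)].
(E_T−E_S)/(RT) = (70.3−117)×10³/(8.314×640) = -46700/5321 = -8.777.
k_S/k_T = (8.10×10^12/2.30×10^8)·exp(-8.777) = 35217 × 1.543×10^-4 = 5.43.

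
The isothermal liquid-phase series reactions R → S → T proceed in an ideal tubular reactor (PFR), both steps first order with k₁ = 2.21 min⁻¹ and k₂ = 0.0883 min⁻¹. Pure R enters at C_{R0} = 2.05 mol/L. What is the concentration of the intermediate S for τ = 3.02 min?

For first-order series with pure R initially, C_S(τ) = k₁C_{R0}/(k₂−k₁)·(e^(−k₁τ) − e^(−k₂τ)).
e^(−k₁τ) = e^(−2.21×3.02) = e^(−6.674) = 0.001263; e^(−k₂τ) = e^(−0.2667) = 0.7659.
C_S = 2.21×2.05/(0.0883−2.21) × (0.001263−0.7659) = (-2.135)×(-0.7647) = 1.633 mol/L.

1.63 mol/L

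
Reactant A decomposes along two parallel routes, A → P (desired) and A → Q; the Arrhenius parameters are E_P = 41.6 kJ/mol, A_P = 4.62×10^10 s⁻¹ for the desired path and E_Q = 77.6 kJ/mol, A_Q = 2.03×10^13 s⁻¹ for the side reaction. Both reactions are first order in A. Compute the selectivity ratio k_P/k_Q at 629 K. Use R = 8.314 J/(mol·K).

2.22

Since both paths have the same order in A, the concentration cancels and S_{P/Q} = k_P/k_Q = (A_P/A_Q)·exp[(E_Q−E_P)/(RT)].
(E_Q−E_P)/(RT) = (77.6−41.6)×10³/(8.314×629) = 36000/5230 = 6.884.
k_P/k_Q = (4.62×10^10/2.03×10^13)·exp(6.884) = 0.002276 × 976.5 = 2.22.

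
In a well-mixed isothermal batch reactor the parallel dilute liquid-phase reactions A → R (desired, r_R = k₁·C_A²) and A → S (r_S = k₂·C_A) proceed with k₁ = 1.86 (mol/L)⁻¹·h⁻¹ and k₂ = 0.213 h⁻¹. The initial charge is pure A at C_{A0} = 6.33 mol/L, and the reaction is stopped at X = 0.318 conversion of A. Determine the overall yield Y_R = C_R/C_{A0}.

C_A = C_{A0}(1−X) = 4.317 mol/L.
Along a PFR/batch, dC_S/dC_A = −r_S/(r_R+r_S) = −k₂/(k₂+k₁·C_A).
Integrating from C_{A0} to C_A: C_S = (0.213/1.86)·ln[(0.213+1.86·6.33)/(0.213+1.86·4.32)] = 0.1145·ln(11.99/8.243) = 0.04288 mol/L.
Then C_R = (C_{A0}−C_A) − C_S = 2.013 − 0.04288 = 1.970 mol/L.
Y_R = C_R/C_{A0} = 1.970/6.33 = 0.311.

0.311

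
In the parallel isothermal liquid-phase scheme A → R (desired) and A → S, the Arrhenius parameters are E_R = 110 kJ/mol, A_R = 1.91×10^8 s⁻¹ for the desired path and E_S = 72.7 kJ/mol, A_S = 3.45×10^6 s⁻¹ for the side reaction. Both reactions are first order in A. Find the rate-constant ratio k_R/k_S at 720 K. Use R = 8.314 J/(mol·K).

0.109

With equal orders, S_{R/S} = k_R/k_S = (A_R/A_S)·exp[(E_S−E_R)/(RT)].
(E_S−E_R)/(RT) = (72.7−110)×10³/(8.314×720) = -37300/5986 = -6.231.
k_R/k_S = (1.91×10^8/3.45×10^6)·exp(-6.231) = 55.36 × 0.001967 = 0.109.
Since E_R > E_S, raising the temperature improves selectivity toward R.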